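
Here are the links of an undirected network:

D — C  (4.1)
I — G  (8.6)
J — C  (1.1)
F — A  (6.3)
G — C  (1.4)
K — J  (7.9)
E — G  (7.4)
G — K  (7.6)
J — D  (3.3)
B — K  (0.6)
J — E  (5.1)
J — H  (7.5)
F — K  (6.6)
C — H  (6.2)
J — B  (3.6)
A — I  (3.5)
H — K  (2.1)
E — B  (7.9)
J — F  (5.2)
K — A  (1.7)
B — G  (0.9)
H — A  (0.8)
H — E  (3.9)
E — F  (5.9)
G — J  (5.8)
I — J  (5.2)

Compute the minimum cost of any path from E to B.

6.6

Enumerating some paths:
E - G - B: 7.4+0.9 = 8.3
E - H - A - K - B: 3.9+0.8+1.7+0.6 = 7
E - H - K - B: 3.9+2.1+0.6 = 6.6
E - B: 7.9 = 7.9
Cheapest is E - H - K - B at 6.6.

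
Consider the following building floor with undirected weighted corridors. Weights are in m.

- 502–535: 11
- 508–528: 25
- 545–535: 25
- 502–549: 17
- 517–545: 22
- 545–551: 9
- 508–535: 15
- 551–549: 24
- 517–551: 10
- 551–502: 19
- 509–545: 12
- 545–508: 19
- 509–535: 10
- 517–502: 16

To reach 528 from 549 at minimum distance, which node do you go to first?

502

Candidate routes:
549 → 502 → 551 → 545 → 508 → 528: 17+19+9+19+25 = 89
549 → 502 → 535 → 508 → 528: 17+11+15+25 = 68
549 → 551 → 502 → 535 → 508 → 528: 24+19+11+15+25 = 94
549 → 551 → 545 → 508 → 528: 24+9+19+25 = 77
Cheapest is 549 → 502 → 535 → 508 → 528 at 68 m.
So from 549 the first move is to 502.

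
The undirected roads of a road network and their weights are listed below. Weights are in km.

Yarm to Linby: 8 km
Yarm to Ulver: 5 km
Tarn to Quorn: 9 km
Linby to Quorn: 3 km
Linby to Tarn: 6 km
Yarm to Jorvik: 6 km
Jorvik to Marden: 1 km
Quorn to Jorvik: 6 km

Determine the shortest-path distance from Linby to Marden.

Settle nodes by increasing distance from Linby:
Linby: 0
Quorn: 3  (via Linby)
Tarn: 6  (via Linby)
Yarm: 8  (via Linby)
Jorvik: 9  (via Quorn)
Marden: 10  (via Jorvik)
Shortest route: Linby–Quorn–Jorvik–Marden = 10 km.

10 km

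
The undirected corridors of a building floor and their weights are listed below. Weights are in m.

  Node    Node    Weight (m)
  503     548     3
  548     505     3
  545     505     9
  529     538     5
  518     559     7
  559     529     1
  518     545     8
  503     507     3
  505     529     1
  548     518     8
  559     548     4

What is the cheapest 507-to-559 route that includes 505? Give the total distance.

11 m

Best 507 to 505: 507 → 503 → 548 → 505 costing 9
Shortest 505→559: 505 → 529 → 559 = 2
Total via 505: 9 + 2 = 11 m.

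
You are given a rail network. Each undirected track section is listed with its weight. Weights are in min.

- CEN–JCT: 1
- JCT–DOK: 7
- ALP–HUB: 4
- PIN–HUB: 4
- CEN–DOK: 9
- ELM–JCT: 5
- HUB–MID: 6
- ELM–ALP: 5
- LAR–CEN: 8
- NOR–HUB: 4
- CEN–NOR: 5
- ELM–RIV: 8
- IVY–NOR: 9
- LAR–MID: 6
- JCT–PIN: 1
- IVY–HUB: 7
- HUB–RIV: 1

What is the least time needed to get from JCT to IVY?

12 min

Candidate routes:
JCT–CEN–NOR–HUB–IVY: 1+5+4+7 = 17
JCT–PIN–HUB–NOR–IVY: 1+4+4+9 = 18
JCT–PIN–HUB–IVY: 1+4+7 = 12
JCT–CEN–NOR–IVY: 1+5+9 = 15
Cheapest is JCT–PIN–HUB–IVY at 12 min.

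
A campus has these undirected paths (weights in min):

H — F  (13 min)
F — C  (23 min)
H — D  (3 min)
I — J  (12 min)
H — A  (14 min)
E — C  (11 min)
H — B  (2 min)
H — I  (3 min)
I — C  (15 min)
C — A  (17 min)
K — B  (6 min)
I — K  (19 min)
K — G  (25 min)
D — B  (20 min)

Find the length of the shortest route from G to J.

48 min

Settle nodes by increasing distance from G:
G: 0
K: 25  (via G)
B: 31  (via K)
H: 33  (via B)
D: 36  (via H)
I: 36  (via H)
F: 46  (via H)
A: 47  (via H)
J: 48  (via I)
Shortest route: G–K–B–H–I–J = 48 min.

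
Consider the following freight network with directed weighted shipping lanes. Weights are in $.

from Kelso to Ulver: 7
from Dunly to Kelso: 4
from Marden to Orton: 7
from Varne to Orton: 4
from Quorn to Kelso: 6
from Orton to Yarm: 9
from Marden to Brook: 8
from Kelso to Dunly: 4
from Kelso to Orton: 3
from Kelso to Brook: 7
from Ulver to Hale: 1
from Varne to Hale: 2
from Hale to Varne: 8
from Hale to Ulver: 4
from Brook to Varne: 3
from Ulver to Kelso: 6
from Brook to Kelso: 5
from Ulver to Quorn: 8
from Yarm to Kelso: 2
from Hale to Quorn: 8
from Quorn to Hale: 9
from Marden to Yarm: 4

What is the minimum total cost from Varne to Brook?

$19

Candidate routes:
Varne - Hale - Quorn - Kelso - Brook: 2+8+6+7 = 23
Varne - Orton - Yarm - Kelso - Brook: 4+9+2+7 = 22
Varne - Hale - Ulver - Kelso - Brook: 2+4+6+7 = 19
Cheapest is Varne - Hale - Ulver - Kelso - Brook at $19.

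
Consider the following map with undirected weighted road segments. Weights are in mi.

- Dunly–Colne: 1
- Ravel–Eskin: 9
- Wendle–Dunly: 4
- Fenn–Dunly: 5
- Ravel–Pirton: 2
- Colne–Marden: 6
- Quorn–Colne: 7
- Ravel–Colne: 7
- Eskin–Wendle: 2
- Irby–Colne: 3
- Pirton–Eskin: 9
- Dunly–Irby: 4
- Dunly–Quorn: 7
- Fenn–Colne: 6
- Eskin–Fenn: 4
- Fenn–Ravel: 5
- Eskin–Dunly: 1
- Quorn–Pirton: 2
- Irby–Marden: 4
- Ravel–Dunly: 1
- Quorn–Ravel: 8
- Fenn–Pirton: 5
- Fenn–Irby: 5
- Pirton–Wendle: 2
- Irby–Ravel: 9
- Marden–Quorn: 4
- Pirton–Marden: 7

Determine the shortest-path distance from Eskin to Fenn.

4 mi

Shortest distances from Eskin:
Eskin: 0
Dunly: 1  (via Eskin)
Ravel: 2  (via Dunly)
Wendle: 2  (via Eskin)
Colne: 2  (via Dunly)
Fenn: 4  (via Eskin)
Shortest route: Eskin–Fenn = 4 mi.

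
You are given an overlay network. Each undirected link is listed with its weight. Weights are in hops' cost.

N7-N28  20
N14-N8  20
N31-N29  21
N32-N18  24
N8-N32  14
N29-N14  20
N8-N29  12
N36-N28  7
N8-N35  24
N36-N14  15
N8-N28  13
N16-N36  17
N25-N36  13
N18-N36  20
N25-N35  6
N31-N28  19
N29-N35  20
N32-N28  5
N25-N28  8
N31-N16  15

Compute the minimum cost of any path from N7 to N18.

Settle nodes by increasing distance from N7:
N7: 0
N28: 20  (via N7)
N32: 25  (via N28)
N36: 27  (via N28)
N25: 28  (via N28)
N8: 33  (via N28)
N35: 34  (via N25)
N31: 39  (via N28)
N14: 42  (via N36)
N16: 44  (via N36)
N29: 45  (via N8)
N18: 47  (via N36)
Shortest route: N7 → N28 → N36 → N18 = 47 hops' cost.

47 hops' cost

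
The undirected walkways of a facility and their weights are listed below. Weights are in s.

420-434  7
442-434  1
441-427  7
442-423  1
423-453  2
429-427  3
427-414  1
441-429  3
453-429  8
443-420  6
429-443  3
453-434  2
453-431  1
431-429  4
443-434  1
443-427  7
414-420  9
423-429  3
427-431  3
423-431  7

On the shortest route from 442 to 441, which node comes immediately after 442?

423

Candidate routes:
442 → 423 → 429 → 441: 1+3+3 = 7
442 → 434 → 443 → 429 → 441: 1+1+3+3 = 8
Cheapest is 442 → 423 → 429 → 441 at 7 s.
So from 442 the first move is to 423.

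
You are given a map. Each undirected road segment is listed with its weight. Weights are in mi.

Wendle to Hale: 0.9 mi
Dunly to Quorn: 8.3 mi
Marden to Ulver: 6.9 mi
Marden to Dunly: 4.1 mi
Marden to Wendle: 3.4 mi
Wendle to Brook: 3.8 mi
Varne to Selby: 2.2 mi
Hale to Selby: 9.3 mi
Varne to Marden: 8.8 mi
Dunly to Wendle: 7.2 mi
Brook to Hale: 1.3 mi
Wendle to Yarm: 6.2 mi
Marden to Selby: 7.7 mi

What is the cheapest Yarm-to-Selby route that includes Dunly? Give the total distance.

Best Yarm to Dunly: Yarm–Wendle–Dunly costing 13.4
Best Dunly to Selby: Dunly–Marden–Selby costing 11.8
Total via Dunly: 13.4 + 11.8 = 25.2 mi.

25.2 mi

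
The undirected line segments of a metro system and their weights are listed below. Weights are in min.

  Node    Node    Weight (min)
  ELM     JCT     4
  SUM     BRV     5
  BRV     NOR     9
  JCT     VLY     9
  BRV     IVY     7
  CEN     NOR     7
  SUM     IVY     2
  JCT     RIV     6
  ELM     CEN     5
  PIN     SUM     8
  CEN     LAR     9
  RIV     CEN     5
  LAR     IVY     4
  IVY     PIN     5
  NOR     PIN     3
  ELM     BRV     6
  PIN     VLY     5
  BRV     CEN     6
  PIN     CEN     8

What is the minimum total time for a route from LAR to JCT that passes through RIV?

Best LAR to RIV: LAR–CEN–RIV costing 14
Shortest RIV→JCT: RIV–JCT = 6
Total via RIV: 14 + 6 = 20 min.

20 min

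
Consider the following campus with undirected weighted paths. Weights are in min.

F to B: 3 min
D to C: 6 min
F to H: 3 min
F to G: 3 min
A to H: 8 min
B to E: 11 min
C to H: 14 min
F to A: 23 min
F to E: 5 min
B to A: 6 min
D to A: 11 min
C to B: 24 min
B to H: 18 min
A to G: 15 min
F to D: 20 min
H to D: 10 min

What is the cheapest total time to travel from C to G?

20 min

Settle nodes by increasing distance from C:
C: 0
D: 6  (via C)
H: 14  (via C)
A: 17  (via D)
F: 17  (via H)
B: 20  (via F)
G: 20  (via F)
Shortest route: C–H–F–G = 20 min.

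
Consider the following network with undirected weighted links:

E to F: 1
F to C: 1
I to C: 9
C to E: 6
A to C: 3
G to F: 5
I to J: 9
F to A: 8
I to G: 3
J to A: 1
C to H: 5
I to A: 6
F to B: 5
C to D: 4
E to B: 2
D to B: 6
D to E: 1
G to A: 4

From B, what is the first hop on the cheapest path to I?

E

Candidate routes:
B–E–F–G–I: 2+1+5+3 = 11
B–E–F–C–A–I: 2+1+1+3+6 = 13
B–E–F–C–I: 2+1+1+9 = 13
The minimum is 11 via B–E–F–G–I.
So from B the first move is to E.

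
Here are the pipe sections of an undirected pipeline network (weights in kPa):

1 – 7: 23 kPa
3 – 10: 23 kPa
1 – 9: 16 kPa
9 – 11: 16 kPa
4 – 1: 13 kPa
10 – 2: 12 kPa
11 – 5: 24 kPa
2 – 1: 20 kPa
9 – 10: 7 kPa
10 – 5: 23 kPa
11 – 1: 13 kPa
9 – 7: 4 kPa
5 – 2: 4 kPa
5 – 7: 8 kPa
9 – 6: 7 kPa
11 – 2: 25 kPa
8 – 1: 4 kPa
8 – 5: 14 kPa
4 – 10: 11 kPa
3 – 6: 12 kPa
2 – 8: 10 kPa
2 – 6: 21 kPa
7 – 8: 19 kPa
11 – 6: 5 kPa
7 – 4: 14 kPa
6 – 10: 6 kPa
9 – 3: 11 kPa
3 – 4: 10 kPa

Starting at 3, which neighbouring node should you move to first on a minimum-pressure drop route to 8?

4

Enumerating some paths:
3 → 9 → 1 → 8: 11+16+4 = 31
3 → 4 → 1 → 8: 10+13+4 = 27
Cheapest is 3 → 4 → 1 → 8 at 27 kPa.
So from 3 the first move is to 4.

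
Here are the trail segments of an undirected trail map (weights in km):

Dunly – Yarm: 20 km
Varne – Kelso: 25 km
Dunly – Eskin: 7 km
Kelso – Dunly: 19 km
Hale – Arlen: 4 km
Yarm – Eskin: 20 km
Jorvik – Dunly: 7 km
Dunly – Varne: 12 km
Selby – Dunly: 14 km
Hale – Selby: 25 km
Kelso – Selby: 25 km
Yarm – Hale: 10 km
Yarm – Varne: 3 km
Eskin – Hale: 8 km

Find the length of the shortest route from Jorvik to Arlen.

26 km

Enumerating some paths:
Jorvik–Dunly–Eskin–Hale–Arlen: 7+7+8+4 = 26
Jorvik–Dunly–Varne–Yarm–Hale–Arlen: 7+12+3+10+4 = 36
Cheapest is Jorvik–Dunly–Eskin–Hale–Arlen at 26 km.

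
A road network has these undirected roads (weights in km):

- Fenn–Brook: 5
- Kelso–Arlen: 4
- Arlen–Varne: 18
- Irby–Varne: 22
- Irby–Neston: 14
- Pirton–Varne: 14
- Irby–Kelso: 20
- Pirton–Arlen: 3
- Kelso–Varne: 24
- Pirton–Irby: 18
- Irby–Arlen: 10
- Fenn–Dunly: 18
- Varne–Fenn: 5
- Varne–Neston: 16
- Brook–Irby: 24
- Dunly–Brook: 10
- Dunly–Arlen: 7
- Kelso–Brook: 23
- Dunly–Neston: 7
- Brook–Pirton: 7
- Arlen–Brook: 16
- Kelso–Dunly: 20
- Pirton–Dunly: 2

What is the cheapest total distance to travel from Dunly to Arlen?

Candidate routes:
Dunly - Arlen: 7 = 7
Dunly - Pirton - Arlen: 2+3 = 5
Cheapest is Dunly - Pirton - Arlen at 5 km.

5 km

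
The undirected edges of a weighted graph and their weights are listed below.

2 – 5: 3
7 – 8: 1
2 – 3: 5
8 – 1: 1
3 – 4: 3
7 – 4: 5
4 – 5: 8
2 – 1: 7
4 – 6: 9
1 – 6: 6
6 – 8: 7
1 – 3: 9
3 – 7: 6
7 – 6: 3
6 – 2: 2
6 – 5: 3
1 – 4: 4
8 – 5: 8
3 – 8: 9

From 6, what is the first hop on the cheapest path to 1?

7

Enumerating some paths:
6–1: 6 = 6
6–7–8–1: 3+1+1 = 5
6–8–1: 7+1 = 8
The minimum is 5 via 6–7–8–1.
So from 6 the first move is to 7.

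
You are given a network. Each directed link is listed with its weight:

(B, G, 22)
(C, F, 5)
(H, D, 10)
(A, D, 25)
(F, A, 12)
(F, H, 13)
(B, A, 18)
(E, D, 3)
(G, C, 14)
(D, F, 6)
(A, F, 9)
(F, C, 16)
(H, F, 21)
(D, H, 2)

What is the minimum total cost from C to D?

28

Enumerating some paths:
C → F → A → D: 5+12+25 = 42
C → F → H → D: 5+13+10 = 28
The minimum is 28 via C → F → H → D.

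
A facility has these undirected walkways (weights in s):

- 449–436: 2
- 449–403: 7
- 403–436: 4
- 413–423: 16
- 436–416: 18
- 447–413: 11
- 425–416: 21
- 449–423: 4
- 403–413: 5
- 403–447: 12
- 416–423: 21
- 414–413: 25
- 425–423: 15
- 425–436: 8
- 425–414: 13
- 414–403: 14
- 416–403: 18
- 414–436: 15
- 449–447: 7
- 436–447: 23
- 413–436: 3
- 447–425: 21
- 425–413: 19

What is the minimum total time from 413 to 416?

Running Dijkstra from 413:
413: 0
436: 3  (via 413)
449: 5  (via 436)
403: 5  (via 413)
423: 9  (via 449)
425: 11  (via 436)
447: 11  (via 413)
414: 18  (via 436)
416: 21  (via 436)
Shortest route: 413 → 436 → 416 = 21 s.

21 s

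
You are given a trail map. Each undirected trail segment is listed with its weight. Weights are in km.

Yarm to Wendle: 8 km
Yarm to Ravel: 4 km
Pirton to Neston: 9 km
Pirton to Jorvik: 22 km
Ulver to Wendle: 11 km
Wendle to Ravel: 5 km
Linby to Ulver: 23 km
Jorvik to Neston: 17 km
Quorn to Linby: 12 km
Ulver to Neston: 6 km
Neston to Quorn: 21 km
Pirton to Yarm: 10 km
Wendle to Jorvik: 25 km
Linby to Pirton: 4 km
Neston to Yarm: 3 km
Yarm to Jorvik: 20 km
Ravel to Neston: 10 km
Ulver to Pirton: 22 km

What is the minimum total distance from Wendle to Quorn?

32 km

Running Dijkstra from Wendle:
Wendle: 0
Ravel: 5  (via Wendle)
Yarm: 8  (via Wendle)
Neston: 11  (via Yarm)
Ulver: 11  (via Wendle)
Pirton: 18  (via Yarm)
Linby: 22  (via Pirton)
Jorvik: 25  (via Wendle)
Quorn: 32  (via Neston)
Shortest route: Wendle → Yarm → Neston → Quorn = 32 km.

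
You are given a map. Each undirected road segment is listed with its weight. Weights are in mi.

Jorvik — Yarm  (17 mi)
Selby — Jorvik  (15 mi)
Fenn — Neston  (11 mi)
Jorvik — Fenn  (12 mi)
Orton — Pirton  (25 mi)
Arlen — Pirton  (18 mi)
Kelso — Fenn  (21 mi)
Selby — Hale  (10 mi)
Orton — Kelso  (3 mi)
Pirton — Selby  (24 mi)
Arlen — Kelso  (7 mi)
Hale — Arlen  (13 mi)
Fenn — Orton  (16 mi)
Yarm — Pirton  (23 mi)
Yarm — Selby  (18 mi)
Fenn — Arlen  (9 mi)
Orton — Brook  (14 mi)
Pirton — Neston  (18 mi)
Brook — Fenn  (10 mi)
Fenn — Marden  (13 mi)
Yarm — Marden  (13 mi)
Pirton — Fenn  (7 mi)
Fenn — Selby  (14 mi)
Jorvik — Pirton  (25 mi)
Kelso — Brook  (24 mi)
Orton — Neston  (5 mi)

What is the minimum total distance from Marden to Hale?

Shortest distances from Marden:
Marden: 0
Fenn: 13  (via Marden)
Yarm: 13  (via Marden)
Pirton: 20  (via Fenn)
Arlen: 22  (via Fenn)
Brook: 23  (via Fenn)
Neston: 24  (via Fenn)
Jorvik: 25  (via Fenn)
Selby: 27  (via Fenn)
Orton: 29  (via Fenn)
Kelso: 29  (via Arlen)
Hale: 35  (via Arlen)
Shortest route: Marden–Fenn–Arlen–Hale = 35 mi.

35 mi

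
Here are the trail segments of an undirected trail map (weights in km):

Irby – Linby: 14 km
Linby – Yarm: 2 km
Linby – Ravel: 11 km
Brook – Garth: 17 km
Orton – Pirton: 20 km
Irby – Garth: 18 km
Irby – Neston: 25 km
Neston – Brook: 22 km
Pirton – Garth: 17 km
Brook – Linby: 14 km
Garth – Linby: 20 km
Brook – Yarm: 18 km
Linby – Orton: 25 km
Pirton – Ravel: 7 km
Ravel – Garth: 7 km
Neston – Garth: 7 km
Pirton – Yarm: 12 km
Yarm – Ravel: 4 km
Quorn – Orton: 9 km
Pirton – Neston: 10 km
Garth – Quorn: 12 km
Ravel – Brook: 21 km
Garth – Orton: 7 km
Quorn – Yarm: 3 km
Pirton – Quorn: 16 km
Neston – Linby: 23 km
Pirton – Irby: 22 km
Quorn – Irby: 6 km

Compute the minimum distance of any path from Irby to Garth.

Shortest distances from Irby:
Irby: 0
Quorn: 6  (via Irby)
Yarm: 9  (via Quorn)
Linby: 11  (via Yarm)
Ravel: 13  (via Yarm)
Orton: 15  (via Quorn)
Garth: 18  (via Irby)
Shortest route: Irby → Garth = 18 km.

18 km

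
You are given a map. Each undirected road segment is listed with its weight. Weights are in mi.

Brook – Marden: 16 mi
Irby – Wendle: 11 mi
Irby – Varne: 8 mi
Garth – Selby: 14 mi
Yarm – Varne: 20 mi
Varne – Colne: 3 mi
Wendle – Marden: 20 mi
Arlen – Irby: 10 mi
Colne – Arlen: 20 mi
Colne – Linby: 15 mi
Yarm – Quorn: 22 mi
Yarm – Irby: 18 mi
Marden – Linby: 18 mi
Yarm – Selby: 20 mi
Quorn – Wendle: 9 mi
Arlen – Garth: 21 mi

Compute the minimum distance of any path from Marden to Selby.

Enumerating some paths:
Marden - Linby - Colne - Varne - Yarm - Selby: 18+15+3+20+20 = 76
Marden - Wendle - Irby - Arlen - Garth - Selby: 20+11+10+21+14 = 76
Marden - Wendle - Irby - Yarm - Selby: 20+11+18+20 = 69
Marden - Wendle - Quorn - Yarm - Selby: 20+9+22+20 = 71
Cheapest is Marden - Wendle - Irby - Yarm - Selby at 69 mi.

69 mi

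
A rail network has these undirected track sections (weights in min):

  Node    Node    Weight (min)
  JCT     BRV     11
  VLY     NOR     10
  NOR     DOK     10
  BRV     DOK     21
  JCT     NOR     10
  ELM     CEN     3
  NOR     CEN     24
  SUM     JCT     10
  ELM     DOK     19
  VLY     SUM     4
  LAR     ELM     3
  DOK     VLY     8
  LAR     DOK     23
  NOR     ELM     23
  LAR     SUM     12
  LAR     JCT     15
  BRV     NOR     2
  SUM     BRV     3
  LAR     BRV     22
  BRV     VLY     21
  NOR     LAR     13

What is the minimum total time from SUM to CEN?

Settle nodes by increasing distance from SUM:
SUM: 0
BRV: 3  (via SUM)
VLY: 4  (via SUM)
NOR: 5  (via BRV)
JCT: 10  (via SUM)
DOK: 12  (via VLY)
LAR: 12  (via SUM)
ELM: 15  (via LAR)
CEN: 18  (via ELM)
Shortest route: SUM → LAR → ELM → CEN = 18 min.

18 min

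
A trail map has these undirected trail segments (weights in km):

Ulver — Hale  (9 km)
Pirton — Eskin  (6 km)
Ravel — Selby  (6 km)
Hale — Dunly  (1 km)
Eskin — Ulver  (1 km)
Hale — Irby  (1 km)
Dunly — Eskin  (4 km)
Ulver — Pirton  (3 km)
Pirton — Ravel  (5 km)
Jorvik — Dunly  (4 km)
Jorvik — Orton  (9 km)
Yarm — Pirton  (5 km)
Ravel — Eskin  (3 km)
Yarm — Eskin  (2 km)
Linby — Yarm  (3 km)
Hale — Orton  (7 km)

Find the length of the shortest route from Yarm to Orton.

14 km

Enumerating some paths:
Yarm–Eskin–Dunly–Hale–Orton: 2+4+1+7 = 14
Yarm–Eskin–Dunly–Jorvik–Orton: 2+4+4+9 = 19
Yarm–Eskin–Ulver–Hale–Orton: 2+1+9+7 = 19
Yarm–Pirton–Ulver–Eskin–Dunly–Hale–Orton: 5+3+1+4+1+7 = 21
Cheapest is Yarm–Eskin–Dunly–Hale–Orton at 14 km.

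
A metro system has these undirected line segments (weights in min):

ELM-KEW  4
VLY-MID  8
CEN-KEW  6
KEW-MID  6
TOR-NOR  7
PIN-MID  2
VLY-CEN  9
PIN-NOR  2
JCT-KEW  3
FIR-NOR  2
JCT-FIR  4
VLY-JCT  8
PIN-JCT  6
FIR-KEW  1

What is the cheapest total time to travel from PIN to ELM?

Settle nodes by increasing distance from PIN:
PIN: 0
MID: 2  (via PIN)
NOR: 2  (via PIN)
FIR: 4  (via NOR)
KEW: 5  (via FIR)
JCT: 6  (via PIN)
ELM: 9  (via KEW)
Shortest route: PIN–NOR–FIR–KEW–ELM = 9 min.

9 min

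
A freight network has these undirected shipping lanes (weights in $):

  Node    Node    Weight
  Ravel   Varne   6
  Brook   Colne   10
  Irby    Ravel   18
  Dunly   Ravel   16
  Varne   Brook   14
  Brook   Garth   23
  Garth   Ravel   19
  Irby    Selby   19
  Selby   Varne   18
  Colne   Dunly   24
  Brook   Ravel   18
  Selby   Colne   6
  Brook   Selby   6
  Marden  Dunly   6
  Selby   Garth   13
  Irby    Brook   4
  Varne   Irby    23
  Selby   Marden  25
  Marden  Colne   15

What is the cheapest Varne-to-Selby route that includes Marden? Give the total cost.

$49

Shortest Varne→Marden: Varne → Ravel → Dunly → Marden = 28
Shortest Marden→Selby: Marden → Colne → Selby = 21
Total via Marden: 28 + 21 = $49.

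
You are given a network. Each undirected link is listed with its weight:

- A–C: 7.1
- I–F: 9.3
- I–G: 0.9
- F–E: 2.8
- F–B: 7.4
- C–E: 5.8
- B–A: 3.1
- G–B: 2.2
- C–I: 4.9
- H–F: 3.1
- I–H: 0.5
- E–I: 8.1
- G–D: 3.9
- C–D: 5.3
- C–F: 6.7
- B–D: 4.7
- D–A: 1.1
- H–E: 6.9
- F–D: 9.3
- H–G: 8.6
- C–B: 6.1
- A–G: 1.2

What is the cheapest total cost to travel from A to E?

8.5

Running Dijkstra from A:
A: 0
D: 1.1  (via A)
G: 1.2  (via A)
I: 2.1  (via G)
H: 2.6  (via I)
B: 3.1  (via A)
F: 5.7  (via H)
C: 6.4  (via D)
E: 8.5  (via F)
Shortest route: A–G–I–H–F–E = 8.5.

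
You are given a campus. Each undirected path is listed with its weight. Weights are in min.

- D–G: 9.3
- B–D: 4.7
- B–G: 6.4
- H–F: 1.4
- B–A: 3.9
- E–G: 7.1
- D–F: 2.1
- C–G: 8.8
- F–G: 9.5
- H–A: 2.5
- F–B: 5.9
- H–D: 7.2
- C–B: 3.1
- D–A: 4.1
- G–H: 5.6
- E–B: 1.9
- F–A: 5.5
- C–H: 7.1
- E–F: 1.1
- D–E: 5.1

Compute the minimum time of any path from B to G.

Enumerating some paths:
B → E → G: 1.9+7.1 = 9
B → E → F → H → G: 1.9+1.1+1.4+5.6 = 10
B → G: 6.4 = 6.4
Cheapest is B → G at 6.4 min.

6.4 min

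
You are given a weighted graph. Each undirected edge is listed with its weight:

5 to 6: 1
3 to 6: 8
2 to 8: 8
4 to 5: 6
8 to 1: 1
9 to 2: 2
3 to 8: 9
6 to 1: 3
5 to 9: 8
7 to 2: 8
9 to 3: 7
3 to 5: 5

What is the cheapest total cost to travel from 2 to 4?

Compare a few routes:
2 → 9 → 3 → 5 → 4: 2+7+5+6 = 20
2 → 8 → 1 → 6 → 5 → 4: 8+1+3+1+6 = 19
2 → 9 → 3 → 6 → 5 → 4: 2+7+8+1+6 = 24
2 → 9 → 5 → 4: 2+8+6 = 16
Cheapest is 2 → 9 → 5 → 4 at 16.

16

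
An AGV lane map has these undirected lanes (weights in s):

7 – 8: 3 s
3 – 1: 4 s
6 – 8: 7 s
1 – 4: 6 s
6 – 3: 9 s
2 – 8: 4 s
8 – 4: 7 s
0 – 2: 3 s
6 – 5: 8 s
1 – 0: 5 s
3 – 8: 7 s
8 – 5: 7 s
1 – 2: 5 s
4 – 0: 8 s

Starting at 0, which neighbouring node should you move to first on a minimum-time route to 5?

2

Compare a few routes:
0 → 4 → 8 → 5: 8+7+7 = 22
0 → 1 → 2 → 8 → 5: 5+5+4+7 = 21
0 → 2 → 8 → 6 → 5: 3+4+7+8 = 22
0 → 2 → 8 → 5: 3+4+7 = 14
Cheapest is 0 → 2 → 8 → 5 at 14 s.
So from 0 the first move is to 2.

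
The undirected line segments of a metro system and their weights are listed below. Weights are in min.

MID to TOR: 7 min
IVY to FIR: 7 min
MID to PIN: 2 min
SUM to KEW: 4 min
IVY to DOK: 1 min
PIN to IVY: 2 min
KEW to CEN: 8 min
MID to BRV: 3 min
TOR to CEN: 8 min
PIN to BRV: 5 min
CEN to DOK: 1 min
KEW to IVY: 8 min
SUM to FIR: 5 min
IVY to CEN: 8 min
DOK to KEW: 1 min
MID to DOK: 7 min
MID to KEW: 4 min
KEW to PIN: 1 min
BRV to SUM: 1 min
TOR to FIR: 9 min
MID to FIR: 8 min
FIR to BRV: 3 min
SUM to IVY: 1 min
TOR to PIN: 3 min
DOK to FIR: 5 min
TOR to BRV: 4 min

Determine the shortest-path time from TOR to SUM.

5 min

Enumerating some paths:
TOR–PIN–IVY–SUM: 3+2+1 = 6
TOR–BRV–SUM: 4+1 = 5
The minimum is 5 min via TOR–BRV–SUM.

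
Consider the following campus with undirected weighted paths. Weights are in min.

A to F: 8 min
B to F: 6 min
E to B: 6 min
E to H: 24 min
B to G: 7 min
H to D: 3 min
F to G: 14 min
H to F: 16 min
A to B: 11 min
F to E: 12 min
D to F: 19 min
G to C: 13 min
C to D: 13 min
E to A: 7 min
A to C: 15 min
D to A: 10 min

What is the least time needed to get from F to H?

Running Dijkstra from F:
F: 0
B: 6  (via F)
A: 8  (via F)
E: 12  (via F)
G: 13  (via B)
H: 16  (via F)
Shortest route: F–H = 16 min.

16 min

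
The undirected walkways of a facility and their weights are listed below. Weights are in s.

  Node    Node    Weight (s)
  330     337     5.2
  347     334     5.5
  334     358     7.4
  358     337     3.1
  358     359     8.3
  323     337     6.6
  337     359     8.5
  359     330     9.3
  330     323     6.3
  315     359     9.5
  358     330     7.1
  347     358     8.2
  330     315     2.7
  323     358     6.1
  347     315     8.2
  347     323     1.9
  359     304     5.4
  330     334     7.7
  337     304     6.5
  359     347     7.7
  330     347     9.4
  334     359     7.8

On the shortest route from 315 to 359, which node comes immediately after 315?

Enumerating some paths:
315–330–337–359: 2.7+5.2+8.5 = 16.4
315–330–359: 2.7+9.3 = 12
315–347–359: 8.2+7.7 = 15.9
315–359: 9.5 = 9.5
Cheapest is 315–359 at 9.5 s.
So from 315 the first move is to 359.

359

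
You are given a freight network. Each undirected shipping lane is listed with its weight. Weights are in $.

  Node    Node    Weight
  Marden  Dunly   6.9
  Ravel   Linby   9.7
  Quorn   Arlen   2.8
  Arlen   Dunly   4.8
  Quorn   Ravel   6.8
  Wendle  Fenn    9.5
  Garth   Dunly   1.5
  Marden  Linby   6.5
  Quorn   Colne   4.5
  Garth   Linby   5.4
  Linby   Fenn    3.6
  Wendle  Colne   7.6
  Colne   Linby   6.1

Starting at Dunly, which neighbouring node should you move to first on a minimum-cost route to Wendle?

Arlen

Enumerating some paths:
Dunly - Garth - Linby - Colne - Wendle: 1.5+5.4+6.1+7.6 = 20.6
Dunly - Arlen - Quorn - Colne - Wendle: 4.8+2.8+4.5+7.6 = 19.7
Dunly - Garth - Linby - Fenn - Wendle: 1.5+5.4+3.6+9.5 = 20
Cheapest is Dunly - Arlen - Quorn - Colne - Wendle at $19.7.
So from Dunly the first move is to Arlen.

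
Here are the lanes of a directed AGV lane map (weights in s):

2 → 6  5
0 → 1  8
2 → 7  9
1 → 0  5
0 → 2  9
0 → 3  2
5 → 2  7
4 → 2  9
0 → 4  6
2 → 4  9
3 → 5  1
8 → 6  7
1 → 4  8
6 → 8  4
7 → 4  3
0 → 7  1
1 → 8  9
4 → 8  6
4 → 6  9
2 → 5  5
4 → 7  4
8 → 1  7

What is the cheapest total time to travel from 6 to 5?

19 s

Shortest distances from 6:
6: 0
8: 4  (via 6)
1: 11  (via 8)
0: 16  (via 1)
7: 17  (via 0)
3: 18  (via 0)
4: 19  (via 1)
5: 19  (via 3)
Shortest route: 6–8–1–0–3–5 = 19 s.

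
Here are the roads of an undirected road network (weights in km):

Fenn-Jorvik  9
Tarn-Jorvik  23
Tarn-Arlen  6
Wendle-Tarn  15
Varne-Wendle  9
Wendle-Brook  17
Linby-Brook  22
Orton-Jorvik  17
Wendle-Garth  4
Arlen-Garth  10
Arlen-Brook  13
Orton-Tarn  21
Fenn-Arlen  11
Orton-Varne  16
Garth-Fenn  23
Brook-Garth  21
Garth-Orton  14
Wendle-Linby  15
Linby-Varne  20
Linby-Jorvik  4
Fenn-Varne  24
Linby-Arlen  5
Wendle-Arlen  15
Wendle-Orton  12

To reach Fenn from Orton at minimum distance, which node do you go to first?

Jorvik

Candidate routes:
Orton - Jorvik - Fenn: 17+9 = 26
Orton - Wendle - Garth - Arlen - Fenn: 12+4+10+11 = 37
Orton - Garth - Arlen - Fenn: 14+10+11 = 35
Orton - Jorvik - Linby - Arlen - Fenn: 17+4+5+11 = 37
Cheapest is Orton - Jorvik - Fenn at 26 km.
So from Orton the first move is to Jorvik.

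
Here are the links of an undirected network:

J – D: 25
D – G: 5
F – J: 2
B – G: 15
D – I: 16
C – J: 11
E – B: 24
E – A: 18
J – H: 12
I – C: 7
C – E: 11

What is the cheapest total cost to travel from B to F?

47

Settle nodes by increasing distance from B:
B: 0
G: 15  (via B)
D: 20  (via G)
E: 24  (via B)
C: 35  (via E)
I: 36  (via D)
A: 42  (via E)
J: 45  (via D)
F: 47  (via J)
Shortest route: B → G → D → J → F = 47.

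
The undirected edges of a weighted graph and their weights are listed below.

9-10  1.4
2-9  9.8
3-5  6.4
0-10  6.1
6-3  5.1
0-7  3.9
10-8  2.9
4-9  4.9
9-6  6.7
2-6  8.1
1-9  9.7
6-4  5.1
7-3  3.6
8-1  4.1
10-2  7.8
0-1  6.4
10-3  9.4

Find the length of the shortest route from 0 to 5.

Settle nodes by increasing distance from 0:
0: 0
7: 3.9  (via 0)
10: 6.1  (via 0)
1: 6.4  (via 0)
3: 7.5  (via 7)
9: 7.5  (via 10)
8: 9  (via 10)
4: 12.4  (via 9)
6: 12.6  (via 3)
2: 13.9  (via 10)
5: 13.9  (via 3)
Shortest route: 0 → 7 → 3 → 5 = 13.9.

13.9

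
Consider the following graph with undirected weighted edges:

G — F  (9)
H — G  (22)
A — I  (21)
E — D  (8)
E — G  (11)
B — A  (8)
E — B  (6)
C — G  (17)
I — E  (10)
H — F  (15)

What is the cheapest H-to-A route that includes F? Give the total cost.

49

Shortest H→F: H–F = 15
Shortest F→A: F–G–E–B–A = 34
Total via F: 15 + 34 = 49.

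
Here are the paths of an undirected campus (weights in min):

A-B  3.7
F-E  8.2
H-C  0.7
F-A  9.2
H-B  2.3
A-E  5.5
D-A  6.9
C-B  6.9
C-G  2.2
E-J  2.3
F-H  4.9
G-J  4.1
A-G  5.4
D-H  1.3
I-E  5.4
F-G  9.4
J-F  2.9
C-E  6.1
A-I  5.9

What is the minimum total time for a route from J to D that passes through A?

14.7 min

Shortest J→A: J → E → A = 7.8
Shortest A→D: A → D = 6.9
Total via A: 7.8 + 6.9 = 14.7 min.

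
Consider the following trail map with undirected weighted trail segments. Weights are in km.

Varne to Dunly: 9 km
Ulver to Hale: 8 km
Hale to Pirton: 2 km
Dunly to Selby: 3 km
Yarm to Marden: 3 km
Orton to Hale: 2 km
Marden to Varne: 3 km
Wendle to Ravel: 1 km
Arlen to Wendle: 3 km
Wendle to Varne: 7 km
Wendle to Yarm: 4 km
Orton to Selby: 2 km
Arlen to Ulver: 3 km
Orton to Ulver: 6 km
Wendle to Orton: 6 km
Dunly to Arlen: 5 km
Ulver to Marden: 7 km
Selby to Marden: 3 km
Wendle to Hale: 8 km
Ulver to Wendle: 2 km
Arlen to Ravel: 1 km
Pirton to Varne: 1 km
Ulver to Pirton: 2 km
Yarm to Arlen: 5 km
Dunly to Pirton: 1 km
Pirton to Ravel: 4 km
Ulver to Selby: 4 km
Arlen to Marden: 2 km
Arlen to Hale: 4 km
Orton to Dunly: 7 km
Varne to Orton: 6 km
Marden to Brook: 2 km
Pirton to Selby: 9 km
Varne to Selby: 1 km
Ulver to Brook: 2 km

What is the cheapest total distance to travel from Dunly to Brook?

5 km

Enumerating some paths:
Dunly–Pirton–Ulver–Brook: 1+2+2 = 5
Dunly–Pirton–Varne–Selby–Marden–Brook: 1+1+1+3+2 = 8
Dunly–Pirton–Varne–Marden–Brook: 1+1+3+2 = 7
The minimum is 5 km via Dunly–Pirton–Ulver–Brook.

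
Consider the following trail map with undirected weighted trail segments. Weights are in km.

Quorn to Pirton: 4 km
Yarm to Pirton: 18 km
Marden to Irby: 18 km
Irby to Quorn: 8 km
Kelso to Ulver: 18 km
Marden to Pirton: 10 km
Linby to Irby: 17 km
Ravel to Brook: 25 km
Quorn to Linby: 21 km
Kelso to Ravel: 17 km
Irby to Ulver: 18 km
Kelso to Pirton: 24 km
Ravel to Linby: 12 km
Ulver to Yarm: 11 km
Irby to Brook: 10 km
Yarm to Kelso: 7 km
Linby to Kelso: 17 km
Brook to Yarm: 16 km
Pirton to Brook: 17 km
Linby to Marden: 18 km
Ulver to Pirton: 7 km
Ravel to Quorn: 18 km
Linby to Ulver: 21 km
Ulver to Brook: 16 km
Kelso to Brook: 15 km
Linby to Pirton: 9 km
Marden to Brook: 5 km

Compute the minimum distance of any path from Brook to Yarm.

Enumerating some paths:
Brook–Kelso–Yarm: 15+7 = 22
Brook–Marden–Pirton–Yarm: 5+10+18 = 33
Brook–Ulver–Yarm: 16+11 = 27
Brook–Yarm: 16 = 16
Cheapest is Brook–Yarm at 16 km.

16 km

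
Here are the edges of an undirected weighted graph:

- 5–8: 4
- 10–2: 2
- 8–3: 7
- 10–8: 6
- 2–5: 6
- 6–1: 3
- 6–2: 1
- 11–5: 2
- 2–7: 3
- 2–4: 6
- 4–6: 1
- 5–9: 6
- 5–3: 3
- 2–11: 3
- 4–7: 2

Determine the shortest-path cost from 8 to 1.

Settle nodes by increasing distance from 8:
8: 0
5: 4  (via 8)
10: 6  (via 8)
11: 6  (via 5)
3: 7  (via 8)
2: 8  (via 10)
6: 9  (via 2)
4: 10  (via 6)
9: 10  (via 5)
7: 11  (via 2)
1: 12  (via 6)
Shortest route: 8–10–2–6–1 = 12.

12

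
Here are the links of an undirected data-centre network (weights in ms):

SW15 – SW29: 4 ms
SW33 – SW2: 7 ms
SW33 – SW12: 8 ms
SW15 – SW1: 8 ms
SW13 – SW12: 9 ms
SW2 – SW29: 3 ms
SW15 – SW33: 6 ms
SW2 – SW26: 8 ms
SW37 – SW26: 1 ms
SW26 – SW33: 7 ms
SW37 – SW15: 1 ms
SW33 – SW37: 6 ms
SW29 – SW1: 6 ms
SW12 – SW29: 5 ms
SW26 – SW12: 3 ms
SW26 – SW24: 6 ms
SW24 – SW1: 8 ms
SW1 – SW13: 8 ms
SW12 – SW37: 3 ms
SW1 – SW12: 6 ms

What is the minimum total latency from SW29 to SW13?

14 ms

Candidate routes:
SW29 - SW12 - SW13: 5+9 = 14
SW29 - SW15 - SW37 - SW12 - SW13: 4+1+3+9 = 17
SW29 - SW15 - SW37 - SW26 - SW12 - SW13: 4+1+1+3+9 = 18
The minimum is 14 ms via SW29 - SW12 - SW13.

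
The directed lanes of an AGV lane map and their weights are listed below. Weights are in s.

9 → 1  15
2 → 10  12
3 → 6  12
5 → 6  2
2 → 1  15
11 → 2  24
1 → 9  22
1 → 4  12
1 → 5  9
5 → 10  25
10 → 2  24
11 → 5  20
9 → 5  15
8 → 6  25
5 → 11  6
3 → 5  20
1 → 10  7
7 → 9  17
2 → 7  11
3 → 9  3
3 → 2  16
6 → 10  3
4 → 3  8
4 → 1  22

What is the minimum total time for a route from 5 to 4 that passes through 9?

Best 5 to 9: 5 → 6 → 10 → 2 → 7 → 9 costing 57
Shortest 9→4: 9 → 1 → 4 = 27
Total via 9: 57 + 27 = 84 s.

84 s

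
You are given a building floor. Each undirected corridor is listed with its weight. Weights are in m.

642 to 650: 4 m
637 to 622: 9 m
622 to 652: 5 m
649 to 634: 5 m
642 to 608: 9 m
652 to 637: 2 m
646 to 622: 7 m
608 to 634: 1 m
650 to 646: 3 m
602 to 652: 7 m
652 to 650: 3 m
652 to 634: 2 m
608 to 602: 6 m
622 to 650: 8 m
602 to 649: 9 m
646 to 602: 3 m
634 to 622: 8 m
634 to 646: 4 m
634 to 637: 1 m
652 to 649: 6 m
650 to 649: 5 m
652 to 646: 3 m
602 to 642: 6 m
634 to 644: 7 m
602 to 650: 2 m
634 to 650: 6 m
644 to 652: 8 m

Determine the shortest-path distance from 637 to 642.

Running Dijkstra from 637:
637: 0
634: 1  (via 637)
652: 2  (via 637)
608: 2  (via 634)
646: 5  (via 634)
650: 5  (via 652)
649: 6  (via 634)
602: 7  (via 650)
622: 7  (via 652)
644: 8  (via 634)
642: 9  (via 650)
Shortest route: 637 → 652 → 650 → 642 = 9 m.

9 m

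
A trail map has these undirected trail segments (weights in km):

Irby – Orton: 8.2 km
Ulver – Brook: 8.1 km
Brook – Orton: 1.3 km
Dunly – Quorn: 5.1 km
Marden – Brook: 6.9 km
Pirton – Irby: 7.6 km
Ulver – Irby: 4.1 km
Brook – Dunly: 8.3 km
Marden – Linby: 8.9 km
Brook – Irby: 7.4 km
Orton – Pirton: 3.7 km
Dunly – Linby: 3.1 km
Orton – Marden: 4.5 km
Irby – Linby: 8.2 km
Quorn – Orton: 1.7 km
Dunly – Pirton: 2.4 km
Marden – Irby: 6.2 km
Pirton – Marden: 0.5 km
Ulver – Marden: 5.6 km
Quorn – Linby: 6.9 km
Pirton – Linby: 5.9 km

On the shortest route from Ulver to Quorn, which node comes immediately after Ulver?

Brook

Compare a few routes:
Ulver → Brook → Orton → Quorn: 8.1+1.3+1.7 = 11.1
Ulver → Marden → Pirton → Orton → Quorn: 5.6+0.5+3.7+1.7 = 11.5
Ulver → Marden → Pirton → Dunly → Quorn: 5.6+0.5+2.4+5.1 = 13.6
Ulver → Marden → Orton → Quorn: 5.6+4.5+1.7 = 11.8
Cheapest is Ulver → Brook → Orton → Quorn at 11.1 km.
So from Ulver the first move is to Brook.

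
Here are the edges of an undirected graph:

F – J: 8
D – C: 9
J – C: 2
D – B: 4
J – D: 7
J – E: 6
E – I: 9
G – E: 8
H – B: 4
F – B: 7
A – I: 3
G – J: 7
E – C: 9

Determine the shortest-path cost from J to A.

Settle nodes by increasing distance from J:
J: 0
C: 2  (via J)
E: 6  (via J)
D: 7  (via J)
G: 7  (via J)
F: 8  (via J)
B: 11  (via D)
H: 15  (via B)
I: 15  (via E)
A: 18  (via I)
Shortest route: J → E → I → A = 18.

18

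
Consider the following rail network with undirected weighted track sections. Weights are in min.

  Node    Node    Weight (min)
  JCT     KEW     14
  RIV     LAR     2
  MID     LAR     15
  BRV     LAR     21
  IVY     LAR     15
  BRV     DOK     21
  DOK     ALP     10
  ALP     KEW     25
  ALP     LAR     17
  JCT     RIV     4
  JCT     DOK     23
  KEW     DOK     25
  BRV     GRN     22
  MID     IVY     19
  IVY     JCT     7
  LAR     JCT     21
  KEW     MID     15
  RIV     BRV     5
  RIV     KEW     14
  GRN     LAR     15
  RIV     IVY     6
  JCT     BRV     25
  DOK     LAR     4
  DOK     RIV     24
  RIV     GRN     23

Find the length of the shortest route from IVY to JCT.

Shortest distances from IVY:
IVY: 0
RIV: 6  (via IVY)
JCT: 7  (via IVY)
Shortest route: IVY → JCT = 7 min.

7 min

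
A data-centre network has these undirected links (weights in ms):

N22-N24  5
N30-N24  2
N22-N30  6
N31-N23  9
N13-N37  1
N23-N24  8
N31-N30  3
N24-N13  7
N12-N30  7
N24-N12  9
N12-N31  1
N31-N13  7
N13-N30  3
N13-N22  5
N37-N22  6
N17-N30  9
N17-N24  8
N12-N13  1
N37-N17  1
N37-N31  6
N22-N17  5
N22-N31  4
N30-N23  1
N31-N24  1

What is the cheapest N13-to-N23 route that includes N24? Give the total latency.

6 ms

Best N13 to N24: N13 → N12 → N31 → N24 costing 3
Best N24 to N23: N24 → N30 → N23 costing 3
Total via N24: 3 + 3 = 6 ms.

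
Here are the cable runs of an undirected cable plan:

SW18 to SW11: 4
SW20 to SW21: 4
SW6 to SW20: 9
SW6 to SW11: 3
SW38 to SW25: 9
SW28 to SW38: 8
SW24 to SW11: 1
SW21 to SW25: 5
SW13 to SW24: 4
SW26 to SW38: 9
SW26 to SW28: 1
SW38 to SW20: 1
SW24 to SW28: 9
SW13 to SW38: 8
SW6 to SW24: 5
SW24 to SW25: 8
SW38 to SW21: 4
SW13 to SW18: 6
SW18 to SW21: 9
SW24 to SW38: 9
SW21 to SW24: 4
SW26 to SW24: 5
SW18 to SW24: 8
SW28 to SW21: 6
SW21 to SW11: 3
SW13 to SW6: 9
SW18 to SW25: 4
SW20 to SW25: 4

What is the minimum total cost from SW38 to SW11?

7

Compare a few routes:
SW38 - SW21 - SW24 - SW11: 4+4+1 = 9
SW38 - SW20 - SW21 - SW24 - SW11: 1+4+4+1 = 10
SW38 - SW20 - SW21 - SW11: 1+4+3 = 8
SW38 - SW21 - SW11: 4+3 = 7
The minimum is 7 via SW38 - SW21 - SW11.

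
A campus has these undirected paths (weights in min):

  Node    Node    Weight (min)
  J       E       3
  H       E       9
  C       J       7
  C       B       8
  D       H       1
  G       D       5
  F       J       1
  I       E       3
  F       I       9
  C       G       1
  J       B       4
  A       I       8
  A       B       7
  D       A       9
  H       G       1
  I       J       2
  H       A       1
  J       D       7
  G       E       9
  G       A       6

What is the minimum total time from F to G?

9 min

Candidate routes:
F → J → C → G: 1+7+1 = 9
F → J → D → H → G: 1+7+1+1 = 10
The minimum is 9 min via F → J → C → G.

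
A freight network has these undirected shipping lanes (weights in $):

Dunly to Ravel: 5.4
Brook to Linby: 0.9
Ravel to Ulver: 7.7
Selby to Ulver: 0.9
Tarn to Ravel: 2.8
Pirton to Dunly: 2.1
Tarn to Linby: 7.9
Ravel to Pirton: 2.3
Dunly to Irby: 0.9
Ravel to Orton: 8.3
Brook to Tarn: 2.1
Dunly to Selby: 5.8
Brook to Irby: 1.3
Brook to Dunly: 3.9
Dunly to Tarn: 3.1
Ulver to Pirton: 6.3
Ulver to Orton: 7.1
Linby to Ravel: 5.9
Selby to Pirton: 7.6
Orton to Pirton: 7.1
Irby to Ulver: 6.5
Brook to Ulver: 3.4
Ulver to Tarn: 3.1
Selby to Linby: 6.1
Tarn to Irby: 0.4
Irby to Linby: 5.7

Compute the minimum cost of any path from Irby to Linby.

Settle nodes by increasing distance from Irby:
Irby: 0
Tarn: 0.4  (via Irby)
Dunly: 0.9  (via Irby)
Brook: 1.3  (via Irby)
Linby: 2.2  (via Brook)
Shortest route: Irby → Brook → Linby = $2.2.

$2.2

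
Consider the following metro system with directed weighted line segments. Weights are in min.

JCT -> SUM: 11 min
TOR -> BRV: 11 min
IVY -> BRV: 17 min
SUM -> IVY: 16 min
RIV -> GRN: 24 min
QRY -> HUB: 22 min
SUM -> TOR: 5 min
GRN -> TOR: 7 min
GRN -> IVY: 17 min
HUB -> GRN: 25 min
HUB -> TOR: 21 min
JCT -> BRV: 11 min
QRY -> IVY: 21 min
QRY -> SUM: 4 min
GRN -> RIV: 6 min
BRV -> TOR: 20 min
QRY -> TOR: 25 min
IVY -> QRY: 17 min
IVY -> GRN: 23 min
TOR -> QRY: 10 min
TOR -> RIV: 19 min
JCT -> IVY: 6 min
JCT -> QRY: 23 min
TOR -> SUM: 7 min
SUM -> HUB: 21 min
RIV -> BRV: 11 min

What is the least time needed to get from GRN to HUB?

Candidate routes:
GRN - TOR - QRY - HUB: 7+10+22 = 39
GRN - TOR - SUM - HUB: 7+7+21 = 35
The minimum is 35 min via GRN - TOR - SUM - HUB.

35 min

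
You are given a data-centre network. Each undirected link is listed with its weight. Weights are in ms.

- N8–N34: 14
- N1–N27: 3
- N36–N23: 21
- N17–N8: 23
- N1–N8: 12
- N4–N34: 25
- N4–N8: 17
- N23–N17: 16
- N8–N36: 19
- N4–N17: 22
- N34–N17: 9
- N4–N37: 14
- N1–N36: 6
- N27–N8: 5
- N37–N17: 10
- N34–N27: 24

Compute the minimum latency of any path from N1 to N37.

Enumerating some paths:
N1 → N27 → N8 → N34 → N17 → N37: 3+5+14+9+10 = 41
N1 → N27 → N8 → N17 → N37: 3+5+23+10 = 41
N1 → N27 → N8 → N4 → N37: 3+5+17+14 = 39
The minimum is 39 ms via N1 → N27 → N8 → N4 → N37.

39 ms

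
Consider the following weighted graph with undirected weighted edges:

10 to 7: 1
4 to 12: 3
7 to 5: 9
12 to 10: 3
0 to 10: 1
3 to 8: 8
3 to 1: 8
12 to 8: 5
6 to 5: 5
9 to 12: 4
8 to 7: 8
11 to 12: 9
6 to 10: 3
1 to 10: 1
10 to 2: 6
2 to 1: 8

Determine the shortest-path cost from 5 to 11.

Compare a few routes:
5 - 7 - 10 - 12 - 11: 9+1+3+9 = 22
5 - 6 - 10 - 12 - 11: 5+3+3+9 = 20
The minimum is 20 via 5 - 6 - 10 - 12 - 11.

20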